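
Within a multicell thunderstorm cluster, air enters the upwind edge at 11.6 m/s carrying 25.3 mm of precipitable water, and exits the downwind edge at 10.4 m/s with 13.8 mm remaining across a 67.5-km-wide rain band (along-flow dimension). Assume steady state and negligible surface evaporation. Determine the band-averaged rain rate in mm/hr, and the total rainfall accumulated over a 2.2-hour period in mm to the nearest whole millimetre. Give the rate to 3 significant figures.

R ≈ 8.00 mm/hr; total ≈ 18 mm

Column moisture flux per unit crosswind length is F = V × PW.
Inflow: F_in = 11.6 × 25.3 = 293.48 mm·m/s
Outflow: F_out = 10.4 × 13.8 = 143.52 mm·m/s
Steady-state rate R = (F_in − F_out)/L = (293.48 − 143.52) / 67500 m = 2.222e-03 mm/s.
R = 2.222e-03 × 3600 = 8.00 mm/hr.
Over 2.2 h: total = 8.00 × 2.2 = 17.6 ≈ 18 mm.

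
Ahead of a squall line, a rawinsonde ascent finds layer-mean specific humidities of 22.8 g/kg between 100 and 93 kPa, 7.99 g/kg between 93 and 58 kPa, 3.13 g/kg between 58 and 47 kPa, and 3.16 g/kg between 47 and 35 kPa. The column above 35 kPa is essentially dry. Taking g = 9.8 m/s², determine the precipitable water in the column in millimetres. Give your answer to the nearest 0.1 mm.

Precipitable water is the column-integrated vapour mass per unit area: PW = (1/g) Σ q̄ Δp, with q in kg/kg and Δp in Pa (1 kg/m² of water = 1 mm).
Layer 100–93 kPa: Δp = 70 hPa = 7000 Pa, q̄ = 0.0228 kg/kg → 0.0228 × 7000 / 9.8 = 16.29 mm
Layer 93–58 kPa: Δp = 350 hPa = 35000 Pa, q̄ = 0.00799 kg/kg → 0.00799 × 35000 / 9.8 = 28.54 mm
Layer 58–47 kPa: Δp = 110 hPa = 11000 Pa, q̄ = 0.00313 kg/kg → 0.00313 × 11000 / 9.8 = 3.51 mm
Layer 47–35 kPa: Δp = 120 hPa = 12000 Pa, q̄ = 0.00316 kg/kg → 0.00316 × 12000 / 9.8 = 3.87 mm
PW = 16.29 + 28.54 + 3.51 + 3.87 = 52.21 ≈ 52.2 mm.

PW ≈ 52.2 mm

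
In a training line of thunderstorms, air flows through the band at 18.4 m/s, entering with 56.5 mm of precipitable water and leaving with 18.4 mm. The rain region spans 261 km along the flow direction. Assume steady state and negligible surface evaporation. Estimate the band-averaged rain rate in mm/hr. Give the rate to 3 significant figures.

Column moisture flux per unit crosswind length is F = V × PW.
Inflow: F_in = 18.4 × 56.5 = 1039.6 mm·m/s
Outflow: F_out = 18.4 × 18.4 = 338.56 mm·m/s
Steady-state rate R = (F_in − F_out)/L = (1039.6 − 338.56) / 261000 m = 2.686e-03 mm/s.
R = 2.686e-03 × 3600 = 9.67 mm/hr.

R ≈ 9.67 mm/hr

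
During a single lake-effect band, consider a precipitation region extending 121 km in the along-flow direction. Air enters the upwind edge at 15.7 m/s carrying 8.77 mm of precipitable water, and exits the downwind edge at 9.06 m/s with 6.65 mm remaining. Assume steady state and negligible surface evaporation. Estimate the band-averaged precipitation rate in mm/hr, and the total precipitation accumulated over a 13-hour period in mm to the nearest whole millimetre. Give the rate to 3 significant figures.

R ≈ 2.30 mm/hr; total ≈ 30 mm

Column moisture flux per unit crosswind length is F = V × PW.
Inflow: F_in = 15.7 × 8.77 = 137.689 mm·m/s
Outflow: F_out = 9.06 × 6.65 = 60.249 mm·m/s
Steady-state rate R = (F_in − F_out)/L = (137.689 − 60.249) / 121000 m = 6.400e-04 mm/s.
R = 6.400e-04 × 3600 = 2.30 mm/hr.
Over 13 h: total = 2.30 × 13 = 29.9 ≈ 30 mm.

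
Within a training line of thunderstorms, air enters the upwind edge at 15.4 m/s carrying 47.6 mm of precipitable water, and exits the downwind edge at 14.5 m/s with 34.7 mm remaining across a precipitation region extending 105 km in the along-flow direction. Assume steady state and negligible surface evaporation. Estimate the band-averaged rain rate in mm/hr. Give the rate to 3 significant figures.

Column moisture flux per unit crosswind length is F = V × PW.
Inflow: F_in = 15.4 × 47.6 = 733.04 mm·m/s
Outflow: F_out = 14.5 × 34.7 = 503.15 mm·m/s
Steady-state rate R = (F_in − F_out)/L = (733.04 − 503.15) / 105000 m = 2.189e-03 mm/s.
R = 2.189e-03 × 3600 = 7.88 mm/hr.

R ≈ 7.88 mm/hr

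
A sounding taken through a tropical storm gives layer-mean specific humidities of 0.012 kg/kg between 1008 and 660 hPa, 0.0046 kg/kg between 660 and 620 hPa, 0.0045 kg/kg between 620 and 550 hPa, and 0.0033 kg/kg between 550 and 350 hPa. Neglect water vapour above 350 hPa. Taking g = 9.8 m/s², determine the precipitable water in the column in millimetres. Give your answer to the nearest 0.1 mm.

Precipitable water is the column-integrated vapour mass per unit area: PW = (1/g) Σ q̄ Δp, with q in kg/kg and Δp in Pa (1 kg/m² of water = 1 mm).
Layer 1008–660 hPa: Δp = 348 hPa = 34800 Pa, q̄ = 0.012 kg/kg → 0.012 × 34800 / 9.8 = 42.61 mm
Layer 660–620 hPa: Δp = 40 hPa = 4000 Pa, q̄ = 0.0046 kg/kg → 0.0046 × 4000 / 9.8 = 1.88 mm
Layer 620–550 hPa: Δp = 70 hPa = 7000 Pa, q̄ = 0.0045 kg/kg → 0.0045 × 7000 / 9.8 = 3.21 mm
Layer 550–350 hPa: Δp = 200 hPa = 20000 Pa, q̄ = 0.0033 kg/kg → 0.0033 × 20000 / 9.8 = 6.73 mm
PW = 42.61 + 1.88 + 3.21 + 6.73 = 54.43 ≈ 54.4 mm.

PW ≈ 54.4 mm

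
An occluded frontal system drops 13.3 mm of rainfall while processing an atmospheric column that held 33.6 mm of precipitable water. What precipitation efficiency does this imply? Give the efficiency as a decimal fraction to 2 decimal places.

ε ≈ 0.40

ε = rainfall / PW = 13.3 / 33.6 = 0.40.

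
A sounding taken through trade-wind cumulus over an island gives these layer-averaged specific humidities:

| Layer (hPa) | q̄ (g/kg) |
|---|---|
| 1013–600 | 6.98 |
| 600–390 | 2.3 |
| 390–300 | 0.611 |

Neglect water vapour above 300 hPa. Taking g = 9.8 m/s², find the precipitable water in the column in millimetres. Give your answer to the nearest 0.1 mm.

PW ≈ 34.9 mm

Precipitable water is the column-integrated vapour mass per unit area: PW = (1/g) Σ q̄ Δp, with q in kg/kg and Δp in Pa (1 kg/m² of water = 1 mm).
Layer 1013–600 hPa: Δp = 413 hPa = 41300 Pa, q̄ = 0.00698 kg/kg → 0.00698 × 41300 / 9.8 = 29.42 mm
Layer 600–390 hPa: Δp = 210 hPa = 21000 Pa, q̄ = 0.0023 kg/kg → 0.0023 × 21000 / 9.8 = 4.93 mm
Layer 390–300 hPa: Δp = 90 hPa = 9000 Pa, q̄ = 0.000611 kg/kg → 0.000611 × 9000 / 9.8 = 0.56 mm
PW = 29.42 + 4.93 + 0.56 = 34.91 ≈ 34.9 mm.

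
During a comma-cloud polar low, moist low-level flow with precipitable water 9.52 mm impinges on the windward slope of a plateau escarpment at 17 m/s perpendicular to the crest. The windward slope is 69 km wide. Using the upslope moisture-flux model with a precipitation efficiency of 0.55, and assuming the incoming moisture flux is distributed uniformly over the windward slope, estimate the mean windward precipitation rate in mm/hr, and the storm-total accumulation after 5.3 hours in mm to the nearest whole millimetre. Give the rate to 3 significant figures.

Incoming column moisture flux per unit ridge length: F = V × PW = 17 × 9.52 = 161.84 mm·m/s.
Spread over the 69 km slope with efficiency ε = 0.55: R = ε·F/W = 0.55 × 161.84 / 69000 m = 1.290e-03 mm/s.
R = 1.290e-03 × 3600 = 4.64 mm/hr.
Over 5.3 h: total = 4.64 × 5.3 = 24.592 ≈ 25 mm.

R ≈ 4.64 mm/hr; total ≈ 25 mm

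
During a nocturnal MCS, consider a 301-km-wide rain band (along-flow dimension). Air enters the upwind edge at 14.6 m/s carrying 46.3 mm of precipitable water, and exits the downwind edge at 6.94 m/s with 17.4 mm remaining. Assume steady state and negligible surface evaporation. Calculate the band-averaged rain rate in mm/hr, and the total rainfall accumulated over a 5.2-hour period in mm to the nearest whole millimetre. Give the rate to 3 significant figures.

Column moisture flux per unit crosswind length is F = V × PW.
Inflow: F_in = 14.6 × 46.3 = 675.98 mm·m/s
Outflow: F_out = 6.94 × 17.4 = 120.756 mm·m/s
Steady-state rate R = (F_in − F_out)/L = (675.98 − 120.756) / 301000 m = 1.845e-03 mm/s.
R = 1.845e-03 × 3600 = 6.64 mm/hr.
Over 5.2 h: total = 6.64 × 5.2 = 34.528 ≈ 35 mm.

R ≈ 6.64 mm/hr; total ≈ 35 mm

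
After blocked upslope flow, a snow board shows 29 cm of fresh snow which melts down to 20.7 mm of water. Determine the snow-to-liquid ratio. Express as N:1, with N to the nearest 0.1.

ratio ≈ 14.0

Ratio = snow depth / SWE = 290 mm / 20.7 mm = 14.0, i.e. 14.0:1.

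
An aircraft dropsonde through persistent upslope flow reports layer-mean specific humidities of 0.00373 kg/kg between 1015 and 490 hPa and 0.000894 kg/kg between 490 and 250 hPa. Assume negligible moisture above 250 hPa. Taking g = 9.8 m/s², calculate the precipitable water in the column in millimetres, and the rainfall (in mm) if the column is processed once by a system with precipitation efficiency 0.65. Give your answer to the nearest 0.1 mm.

PW ≈ 22.2 mm; rainfall ≈ 14.4 mm

Precipitable water is the column-integrated vapour mass per unit area: PW = (1/g) Σ q̄ Δp, with q in kg/kg and Δp in Pa (1 kg/m² of water = 1 mm).
Layer 1015–490 hPa: Δp = 525 hPa = 52500 Pa, q̄ = 0.00373 kg/kg → 0.00373 × 52500 / 9.8 = 19.98 mm
Layer 490–250 hPa: Δp = 240 hPa = 24000 Pa, q̄ = 0.000894 kg/kg → 0.000894 × 24000 / 9.8 = 2.19 mm
PW = 19.98 + 2.19 = 22.17 ≈ 22.2 mm.
Rainfall = ε × PW = 0.65 × 22.2 = 14.4 mm.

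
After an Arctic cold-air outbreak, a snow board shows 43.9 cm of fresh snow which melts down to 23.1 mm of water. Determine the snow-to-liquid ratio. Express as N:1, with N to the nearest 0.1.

Ratio = snow depth / SWE = 439 mm / 23.1 mm = 19.0, i.e. 19.0:1.

ratio ≈ 19.0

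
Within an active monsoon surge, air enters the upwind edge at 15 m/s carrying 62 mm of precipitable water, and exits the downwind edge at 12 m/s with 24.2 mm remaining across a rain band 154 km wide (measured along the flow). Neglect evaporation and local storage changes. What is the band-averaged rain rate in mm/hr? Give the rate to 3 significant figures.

R ≈ 15.0 mm/hr

Column moisture flux per unit crosswind length is F = V × PW.
Inflow: F_in = 15 × 62 = 930 mm·m/s
Outflow: F_out = 12 × 24.2 = 290.4 mm·m/s
Steady-state rate R = (F_in − F_out)/L = (930 − 290.4) / 154000 m = 4.153e-03 mm/s.
R = 4.153e-03 × 3600 = 15.0 mm/hr.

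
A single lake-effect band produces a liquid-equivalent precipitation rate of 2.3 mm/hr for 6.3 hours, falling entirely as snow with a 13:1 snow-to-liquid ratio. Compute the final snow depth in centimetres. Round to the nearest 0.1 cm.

Liquid-equivalent depth = 2.3 × 6.3 = 14.49 mm.
Snow depth = 14.49 mm × 13 = 188.37 mm = 18.8 cm.

snow depth ≈ 18.8 cm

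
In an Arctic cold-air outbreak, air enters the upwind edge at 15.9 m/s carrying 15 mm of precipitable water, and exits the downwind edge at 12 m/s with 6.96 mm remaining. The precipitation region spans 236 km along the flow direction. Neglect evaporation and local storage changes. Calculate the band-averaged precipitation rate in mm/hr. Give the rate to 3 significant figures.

R ≈ 2.36 mm/hr

Column moisture flux per unit crosswind length is F = V × PW.
Inflow: F_in = 15.9 × 15 = 238.5 mm·m/s
Outflow: F_out = 12 × 6.96 = 83.52 mm·m/s
Steady-state rate R = (F_in − F_out)/L = (238.5 − 83.52) / 236000 m = 6.567e-04 mm/s.
R = 6.567e-04 × 3600 = 2.36 mm/hr.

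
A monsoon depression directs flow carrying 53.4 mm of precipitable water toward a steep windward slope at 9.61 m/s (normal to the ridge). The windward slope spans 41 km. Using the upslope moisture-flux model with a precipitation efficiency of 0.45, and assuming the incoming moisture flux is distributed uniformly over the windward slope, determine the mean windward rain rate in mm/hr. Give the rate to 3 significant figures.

R ≈ 20.3 mm/hr

Incoming column moisture flux per unit ridge length: F = V × PW = 9.61 × 53.4 = 513.174 mm·m/s.
Spread over the 41 km slope with efficiency ε = 0.45: R = ε·F/W = 0.45 × 513.174 / 41000 m = 5.632e-03 mm/s.
R = 5.632e-03 × 3600 = 20.3 mm/hr.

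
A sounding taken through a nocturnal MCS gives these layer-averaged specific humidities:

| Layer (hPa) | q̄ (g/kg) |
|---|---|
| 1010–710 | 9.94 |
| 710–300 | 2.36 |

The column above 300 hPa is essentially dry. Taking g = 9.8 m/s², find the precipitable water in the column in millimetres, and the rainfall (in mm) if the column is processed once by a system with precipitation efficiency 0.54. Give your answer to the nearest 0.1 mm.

PW ≈ 40.3 mm; rainfall ≈ 21.8 mm

Precipitable water is the column-integrated vapour mass per unit area: PW = (1/g) Σ q̄ Δp, with q in kg/kg and Δp in Pa (1 kg/m² of water = 1 mm).
Layer 1010–710 hPa: Δp = 300 hPa = 30000 Pa, q̄ = 0.00994 kg/kg → 0.00994 × 30000 / 9.8 = 30.43 mm
Layer 710–300 hPa: Δp = 410 hPa = 41000 Pa, q̄ = 0.00236 kg/kg → 0.00236 × 41000 / 9.8 = 9.87 mm
PW = 30.43 + 9.87 = 40.30 ≈ 40.3 mm.
Rainfall = ε × PW = 0.54 × 40.3 = 21.8 mm.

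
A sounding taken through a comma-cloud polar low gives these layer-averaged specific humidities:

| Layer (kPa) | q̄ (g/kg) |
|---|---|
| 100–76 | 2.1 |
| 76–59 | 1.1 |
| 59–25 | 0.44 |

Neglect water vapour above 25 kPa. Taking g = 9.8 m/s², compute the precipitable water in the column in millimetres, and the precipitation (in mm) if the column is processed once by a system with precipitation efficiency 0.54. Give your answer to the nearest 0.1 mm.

PW ≈ 8.6 mm; precipitation ≈ 4.6 mm

Precipitable water is the column-integrated vapour mass per unit area: PW = (1/g) Σ q̄ Δp, with q in kg/kg and Δp in Pa (1 kg/m² of water = 1 mm).
Layer 100–76 kPa: Δp = 240 hPa = 24000 Pa, q̄ = 0.0021 kg/kg → 0.0021 × 24000 / 9.8 = 5.14 mm
Layer 76–59 kPa: Δp = 170 hPa = 17000 Pa, q̄ = 0.0011 kg/kg → 0.0011 × 17000 / 9.8 = 1.91 mm
Layer 59–25 kPa: Δp = 340 hPa = 34000 Pa, q̄ = 0.00044 kg/kg → 0.00044 × 34000 / 9.8 = 1.53 mm
PW = 5.14 + 1.91 + 1.53 = 8.58 ≈ 8.6 mm.
Precipitation = ε × PW = 0.54 × 8.6 = 4.6 mm.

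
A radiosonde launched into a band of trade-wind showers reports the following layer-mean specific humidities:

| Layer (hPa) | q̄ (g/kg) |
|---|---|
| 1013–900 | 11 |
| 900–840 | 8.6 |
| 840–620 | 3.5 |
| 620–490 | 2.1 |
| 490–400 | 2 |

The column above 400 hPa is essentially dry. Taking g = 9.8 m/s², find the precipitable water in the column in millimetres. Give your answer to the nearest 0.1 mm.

PW ≈ 30.4 mm

Precipitable water is the column-integrated vapour mass per unit area: PW = (1/g) Σ q̄ Δp, with q in kg/kg and Δp in Pa (1 kg/m² of water = 1 mm).
Layer 1013–900 hPa: Δp = 113 hPa = 11300 Pa, q̄ = 0.011 kg/kg → 0.011 × 11300 / 9.8 = 12.68 mm
Layer 900–840 hPa: Δp = 60 hPa = 6000 Pa, q̄ = 0.0086 kg/kg → 0.0086 × 6000 / 9.8 = 5.27 mm
Layer 840–620 hPa: Δp = 220 hPa = 22000 Pa, q̄ = 0.0035 kg/kg → 0.0035 × 22000 / 9.8 = 7.86 mm
Layer 620–490 hPa: Δp = 130 hPa = 13000 Pa, q̄ = 0.0021 kg/kg → 0.0021 × 13000 / 9.8 = 2.79 mm
Layer 490–400 hPa: Δp = 90 hPa = 9000 Pa, q̄ = 0.002 kg/kg → 0.002 × 9000 / 9.8 = 1.84 mm
PW = 12.68 + 5.27 + 7.86 + 2.79 + 1.84 = 30.44 ≈ 30.4 mm.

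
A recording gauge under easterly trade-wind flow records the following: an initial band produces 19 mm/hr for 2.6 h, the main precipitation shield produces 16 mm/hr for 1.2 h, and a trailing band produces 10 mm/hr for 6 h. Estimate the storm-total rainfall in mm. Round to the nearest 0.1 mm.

total ≈ 128.6 mm

Total = Σ Rᵢ Δtᵢ = 19 × 2.6 + 16 × 1.2 + 10 × 6
      = 49.4 + 19.2 + 60 = 128.6 mm.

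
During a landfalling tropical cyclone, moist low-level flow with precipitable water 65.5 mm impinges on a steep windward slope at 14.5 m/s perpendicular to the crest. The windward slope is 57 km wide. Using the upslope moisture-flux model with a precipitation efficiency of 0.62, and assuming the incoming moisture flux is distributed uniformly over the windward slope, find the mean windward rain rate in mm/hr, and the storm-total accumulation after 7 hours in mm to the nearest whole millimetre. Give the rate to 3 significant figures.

R ≈ 37.2 mm/hr; total ≈ 260 mm

Incoming column moisture flux per unit ridge length: F = V × PW = 14.5 × 65.5 = 949.75 mm·m/s.
Spread over the 57 km slope with efficiency ε = 0.62: R = ε·F/W = 0.62 × 949.75 / 57000 m = 1.033e-02 mm/s.
R = 1.033e-02 × 3600 = 37.2 mm/hr.
Over 7 h: total = 37.2 × 7 = 260.4 ≈ 260 mm.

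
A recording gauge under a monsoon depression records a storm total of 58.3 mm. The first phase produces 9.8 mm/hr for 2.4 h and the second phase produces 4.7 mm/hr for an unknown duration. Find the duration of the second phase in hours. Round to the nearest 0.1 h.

duration ≈ 7.4 h

Known phases: 9.8 × 2.4 = 23.52 mm.
Remaining depth = 58.3 − 23.52 = 34.78 mm.
Duration = 34.78 / 4.7 = 7.4 h.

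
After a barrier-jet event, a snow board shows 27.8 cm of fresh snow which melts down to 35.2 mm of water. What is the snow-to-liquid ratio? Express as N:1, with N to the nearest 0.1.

ratio ≈ 7.9

Ratio = snow depth / SWE = 278 mm / 35.2 mm = 7.9, i.e. 7.9:1.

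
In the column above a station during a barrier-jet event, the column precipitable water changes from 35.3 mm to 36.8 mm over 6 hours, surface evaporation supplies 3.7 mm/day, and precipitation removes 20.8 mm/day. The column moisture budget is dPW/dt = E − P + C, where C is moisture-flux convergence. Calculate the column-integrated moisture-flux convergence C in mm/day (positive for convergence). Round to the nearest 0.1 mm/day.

C ≈ 23.1 mm/day

dPW/dt = (36.8 − 35.3) mm / (6/24 day) = +6.000 mm/day.
C = dPW/dt − E + P = (+6.000) − 3.7 + 20.8 = 23.1 mm/day.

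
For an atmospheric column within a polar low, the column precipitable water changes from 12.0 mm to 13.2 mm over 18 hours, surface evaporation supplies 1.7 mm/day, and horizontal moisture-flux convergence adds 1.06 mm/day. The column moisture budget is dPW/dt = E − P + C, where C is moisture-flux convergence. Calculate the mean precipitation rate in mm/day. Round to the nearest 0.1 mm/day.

dPW/dt = (13.2 − 12.0) mm / (18/24 day) = +1.600 mm/day.
P = E + C − dPW/dt = 1.7 + (1.06) − (+1.600) = 1.2 mm/day.

P ≈ 1.2 mm/day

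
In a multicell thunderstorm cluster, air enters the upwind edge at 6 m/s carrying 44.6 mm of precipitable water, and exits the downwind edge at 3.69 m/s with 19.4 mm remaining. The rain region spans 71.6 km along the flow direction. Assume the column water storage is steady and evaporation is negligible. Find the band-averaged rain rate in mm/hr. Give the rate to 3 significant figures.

Column moisture flux per unit crosswind length is F = V × PW.
Inflow: F_in = 6 × 44.6 = 267.6 mm·m/s
Outflow: F_out = 3.69 × 19.4 = 71.586 mm·m/s
Steady-state rate R = (F_in − F_out)/L = (267.6 − 71.586) / 71600 m = 2.738e-03 mm/s.
R = 2.738e-03 × 3600 = 9.86 mm/hr.

R ≈ 9.86 mm/hr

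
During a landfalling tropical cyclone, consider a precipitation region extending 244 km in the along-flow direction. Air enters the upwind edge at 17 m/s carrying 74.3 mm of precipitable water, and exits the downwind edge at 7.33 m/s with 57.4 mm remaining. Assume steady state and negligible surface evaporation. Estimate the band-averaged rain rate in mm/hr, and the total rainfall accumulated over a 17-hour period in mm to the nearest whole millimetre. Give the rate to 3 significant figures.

R ≈ 12.4 mm/hr; total ≈ 211 mm

Column moisture flux per unit crosswind length is F = V × PW.
Inflow: F_in = 17 × 74.3 = 1263.1 mm·m/s
Outflow: F_out = 7.33 × 57.4 = 420.742 mm·m/s
Steady-state rate R = (F_in − F_out)/L = (1263.1 − 420.742) / 244000 m = 3.452e-03 mm/s.
R = 3.452e-03 × 3600 = 12.4 mm/hr.
Over 17 h: total = 12.4 × 17 = 210.8 ≈ 211 mm.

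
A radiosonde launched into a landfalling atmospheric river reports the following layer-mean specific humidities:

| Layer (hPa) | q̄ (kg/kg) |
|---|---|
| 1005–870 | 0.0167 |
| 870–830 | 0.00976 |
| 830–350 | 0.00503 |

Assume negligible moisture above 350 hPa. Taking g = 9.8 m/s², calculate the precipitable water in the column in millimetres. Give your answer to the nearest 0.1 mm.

Precipitable water is the column-integrated vapour mass per unit area: PW = (1/g) Σ q̄ Δp, with q in kg/kg and Δp in Pa (1 kg/m² of water = 1 mm).
Layer 1005–870 hPa: Δp = 135 hPa = 13500 Pa, q̄ = 0.0167 kg/kg → 0.0167 × 13500 / 9.8 = 23.01 mm
Layer 870–830 hPa: Δp = 40 hPa = 4000 Pa, q̄ = 0.00976 kg/kg → 0.00976 × 4000 / 9.8 = 3.98 mm
Layer 830–350 hPa: Δp = 480 hPa = 48000 Pa, q̄ = 0.00503 kg/kg → 0.00503 × 48000 / 9.8 = 24.64 mm
PW = 23.01 + 3.98 + 24.64 = 51.63 ≈ 51.6 mm.

PW ≈ 51.6 mm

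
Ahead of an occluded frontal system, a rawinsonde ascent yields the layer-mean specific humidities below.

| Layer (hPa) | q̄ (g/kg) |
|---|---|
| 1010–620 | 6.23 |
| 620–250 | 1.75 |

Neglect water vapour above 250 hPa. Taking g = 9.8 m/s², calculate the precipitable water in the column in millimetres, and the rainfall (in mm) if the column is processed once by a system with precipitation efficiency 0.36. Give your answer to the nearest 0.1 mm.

Precipitable water is the column-integrated vapour mass per unit area: PW = (1/g) Σ q̄ Δp, with q in kg/kg and Δp in Pa (1 kg/m² of water = 1 mm).
Layer 1010–620 hPa: Δp = 390 hPa = 39000 Pa, q̄ = 0.00623 kg/kg → 0.00623 × 39000 / 9.8 = 24.79 mm
Layer 620–250 hPa: Δp = 370 hPa = 37000 Pa, q̄ = 0.00175 kg/kg → 0.00175 × 37000 / 9.8 = 6.61 mm
PW = 24.79 + 6.61 = 31.40 ≈ 31.4 mm.
Rainfall = ε × PW = 0.36 × 31.4 = 11.3 mm.

PW ≈ 31.4 mm; rainfall ≈ 11.3 mm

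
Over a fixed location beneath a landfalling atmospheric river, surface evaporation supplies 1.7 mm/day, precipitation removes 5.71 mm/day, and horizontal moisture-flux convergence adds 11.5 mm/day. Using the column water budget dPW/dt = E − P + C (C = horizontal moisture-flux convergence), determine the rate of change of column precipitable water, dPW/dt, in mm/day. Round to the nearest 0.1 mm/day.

dPW/dt = E − P + C = 1.7 − 5.71 + (11.5) = 7.5 mm/day.

dPW/dt ≈ 7.5 mm/day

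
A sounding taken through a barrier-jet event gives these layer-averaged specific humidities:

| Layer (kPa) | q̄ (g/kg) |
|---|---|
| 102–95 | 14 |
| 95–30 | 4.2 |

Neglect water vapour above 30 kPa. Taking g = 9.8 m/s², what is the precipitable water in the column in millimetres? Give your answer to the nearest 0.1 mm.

PW ≈ 37.9 mm

Precipitable water is the column-integrated vapour mass per unit area: PW = (1/g) Σ q̄ Δp, with q in kg/kg and Δp in Pa (1 kg/m² of water = 1 mm).
Layer 102–95 kPa: Δp = 70 hPa = 7000 Pa, q̄ = 0.014 kg/kg → 0.014 × 7000 / 9.8 = 10.00 mm
Layer 95–30 kPa: Δp = 650 hPa = 65000 Pa, q̄ = 0.0042 kg/kg → 0.0042 × 65000 / 9.8 = 27.86 mm
PW = 10.00 + 27.86 = 37.86 ≈ 37.9 mm.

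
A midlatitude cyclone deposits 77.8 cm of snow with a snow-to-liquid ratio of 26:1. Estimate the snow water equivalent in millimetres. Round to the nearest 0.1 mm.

SWE ≈ 29.9 mm

SWE = snow depth / ratio = 77.8 cm / 26 = 2.992 cm = 29.9 mm.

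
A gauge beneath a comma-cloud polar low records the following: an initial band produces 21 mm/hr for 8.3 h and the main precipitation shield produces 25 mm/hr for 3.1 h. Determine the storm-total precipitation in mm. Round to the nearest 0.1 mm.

total ≈ 251.8 mm

Total = Σ Rᵢ Δtᵢ = 21 × 8.3 + 25 × 3.1
      = 174.3 + 77.5 = 251.8 mm.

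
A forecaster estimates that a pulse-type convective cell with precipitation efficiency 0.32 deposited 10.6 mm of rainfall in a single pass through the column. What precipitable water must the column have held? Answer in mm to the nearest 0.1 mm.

PW ≈ 33.1 mm

PW = rainfall / ε = 10.6 / 0.32 = 33.1 mm.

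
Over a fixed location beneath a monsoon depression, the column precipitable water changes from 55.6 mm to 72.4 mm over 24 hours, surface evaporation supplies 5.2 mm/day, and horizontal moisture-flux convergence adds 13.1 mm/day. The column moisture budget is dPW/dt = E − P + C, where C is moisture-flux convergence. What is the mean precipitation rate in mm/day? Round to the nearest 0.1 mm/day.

dPW/dt = (72.4 − 55.6) mm / (24/24 day) = +16.800 mm/day.
P = E + C − dPW/dt = 5.2 + (13.1) − (+16.800) = 1.5 mm/day.

P ≈ 1.5 mm/day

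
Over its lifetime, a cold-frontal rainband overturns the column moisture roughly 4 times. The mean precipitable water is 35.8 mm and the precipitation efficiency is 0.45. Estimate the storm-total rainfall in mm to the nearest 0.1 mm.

rainfall ≈ 64.4 mm

Each cycle deposits ε × PW = 0.45 × 35.8 = 16.11 mm.
Over 4 cycles: 4 × 16.11 = 64.4 mm.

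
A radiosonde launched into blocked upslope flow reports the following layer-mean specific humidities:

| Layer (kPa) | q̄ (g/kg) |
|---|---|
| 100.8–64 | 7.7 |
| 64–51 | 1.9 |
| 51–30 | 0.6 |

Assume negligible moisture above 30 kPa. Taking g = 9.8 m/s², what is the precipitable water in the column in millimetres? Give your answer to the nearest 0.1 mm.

Precipitable water is the column-integrated vapour mass per unit area: PW = (1/g) Σ q̄ Δp, with q in kg/kg and Δp in Pa (1 kg/m² of water = 1 mm).
Layer 100.8–64 kPa: Δp = 368 hPa = 36800 Pa, q̄ = 0.0077 kg/kg → 0.0077 × 36800 / 9.8 = 28.91 mm
Layer 64–51 kPa: Δp = 130 hPa = 13000 Pa, q̄ = 0.0019 kg/kg → 0.0019 × 13000 / 9.8 = 2.52 mm
Layer 51–30 kPa: Δp = 210 hPa = 21000 Pa, q̄ = 0.0006 kg/kg → 0.0006 × 21000 / 9.8 = 1.29 mm
PW = 28.91 + 2.52 + 1.29 = 32.72 ≈ 32.7 mm.

PW ≈ 32.7 mm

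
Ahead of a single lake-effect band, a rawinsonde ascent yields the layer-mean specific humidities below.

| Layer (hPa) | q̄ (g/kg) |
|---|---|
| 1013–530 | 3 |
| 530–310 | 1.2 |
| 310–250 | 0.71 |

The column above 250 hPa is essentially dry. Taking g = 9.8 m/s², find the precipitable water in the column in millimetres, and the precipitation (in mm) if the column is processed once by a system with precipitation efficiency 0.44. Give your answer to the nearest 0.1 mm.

Precipitable water is the column-integrated vapour mass per unit area: PW = (1/g) Σ q̄ Δp, with q in kg/kg and Δp in Pa (1 kg/m² of water = 1 mm).
Layer 1013–530 hPa: Δp = 483 hPa = 48300 Pa, q̄ = 0.003 kg/kg → 0.003 × 48300 / 9.8 = 14.79 mm
Layer 530–310 hPa: Δp = 220 hPa = 22000 Pa, q̄ = 0.0012 kg/kg → 0.0012 × 22000 / 9.8 = 2.69 mm
Layer 310–250 hPa: Δp = 60 hPa = 6000 Pa, q̄ = 0.00071 kg/kg → 0.00071 × 6000 / 9.8 = 0.43 mm
PW = 14.79 + 2.69 + 0.43 = 17.91 ≈ 17.9 mm.
Precipitation = ε × PW = 0.44 × 17.9 = 7.9 mm.

PW ≈ 17.9 mm; precipitation ≈ 7.9 mm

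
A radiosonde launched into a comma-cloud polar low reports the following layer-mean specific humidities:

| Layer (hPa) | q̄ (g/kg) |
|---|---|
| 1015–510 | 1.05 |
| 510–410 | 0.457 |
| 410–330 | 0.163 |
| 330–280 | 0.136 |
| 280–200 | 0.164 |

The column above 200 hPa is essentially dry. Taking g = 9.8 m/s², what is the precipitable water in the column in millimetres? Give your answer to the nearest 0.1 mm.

PW ≈ 6.2 mm

Precipitable water is the column-integrated vapour mass per unit area: PW = (1/g) Σ q̄ Δp, with q in kg/kg and Δp in Pa (1 kg/m² of water = 1 mm).
Layer 1015–510 hPa: Δp = 505 hPa = 50500 Pa, q̄ = 0.00105 kg/kg → 0.00105 × 50500 / 9.8 = 5.41 mm
Layer 510–410 hPa: Δp = 100 hPa = 10000 Pa, q̄ = 0.000457 kg/kg → 0.000457 × 10000 / 9.8 = 0.47 mm
Layer 410–330 hPa: Δp = 80 hPa = 8000 Pa, q̄ = 0.000163 kg/kg → 0.000163 × 8000 / 9.8 = 0.13 mm
Layer 330–280 hPa: Δp = 50 hPa = 5000 Pa, q̄ = 0.000136 kg/kg → 0.000136 × 5000 / 9.8 = 0.07 mm
Layer 280–200 hPa: Δp = 80 hPa = 8000 Pa, q̄ = 0.000164 kg/kg → 0.000164 × 8000 / 9.8 = 0.13 mm
PW = 5.41 + 0.47 + 0.13 + 0.07 + 0.13 = 6.21 ≈ 6.2 mm.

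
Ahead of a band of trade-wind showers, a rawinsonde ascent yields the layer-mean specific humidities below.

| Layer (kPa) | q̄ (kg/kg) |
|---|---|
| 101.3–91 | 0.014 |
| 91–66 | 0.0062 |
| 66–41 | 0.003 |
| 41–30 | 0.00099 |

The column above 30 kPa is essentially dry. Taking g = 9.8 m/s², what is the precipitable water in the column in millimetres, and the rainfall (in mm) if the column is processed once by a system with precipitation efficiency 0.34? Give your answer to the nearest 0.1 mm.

Precipitable water is the column-integrated vapour mass per unit area: PW = (1/g) Σ q̄ Δp, with q in kg/kg and Δp in Pa (1 kg/m² of water = 1 mm).
Layer 101.3–91 kPa: Δp = 103 hPa = 10300 Pa, q̄ = 0.014 kg/kg → 0.014 × 10300 / 9.8 = 14.71 mm
Layer 91–66 kPa: Δp = 250 hPa = 25000 Pa, q̄ = 0.0062 kg/kg → 0.0062 × 25000 / 9.8 = 15.82 mm
Layer 66–41 kPa: Δp = 250 hPa = 25000 Pa, q̄ = 0.003 kg/kg → 0.003 × 25000 / 9.8 = 7.65 mm
Layer 41–30 kPa: Δp = 110 hPa = 11000 Pa, q̄ = 0.00099 kg/kg → 0.00099 × 11000 / 9.8 = 1.11 mm
PW = 14.71 + 15.82 + 7.65 + 1.11 = 39.29 ≈ 39.3 mm.
Rainfall = ε × PW = 0.34 × 39.3 = 13.4 mm.

PW ≈ 39.3 mm; rainfall ≈ 13.4 mm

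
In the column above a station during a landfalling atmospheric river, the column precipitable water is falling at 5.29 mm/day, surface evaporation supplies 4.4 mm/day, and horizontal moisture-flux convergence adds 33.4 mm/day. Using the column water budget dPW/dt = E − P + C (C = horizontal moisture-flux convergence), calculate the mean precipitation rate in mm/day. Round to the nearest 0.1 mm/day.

dPW/dt = -5.29 mm/day.
P = E + C − dPW/dt = 4.4 + (33.4) − (-5.29) = 43.1 mm/day.

P ≈ 43.1 mm/day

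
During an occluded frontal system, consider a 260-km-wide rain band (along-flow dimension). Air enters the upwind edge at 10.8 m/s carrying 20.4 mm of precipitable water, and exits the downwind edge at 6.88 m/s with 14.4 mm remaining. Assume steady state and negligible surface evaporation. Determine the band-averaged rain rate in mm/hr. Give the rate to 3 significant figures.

Column moisture flux per unit crosswind length is F = V × PW.
Inflow: F_in = 10.8 × 20.4 = 220.32 mm·m/s
Outflow: F_out = 6.88 × 14.4 = 99.072 mm·m/s
Steady-state rate R = (F_in − F_out)/L = (220.32 − 99.072) / 260000 m = 4.663e-04 mm/s.
R = 4.663e-04 × 3600 = 1.68 mm/hr.

R ≈ 1.68 mm/hr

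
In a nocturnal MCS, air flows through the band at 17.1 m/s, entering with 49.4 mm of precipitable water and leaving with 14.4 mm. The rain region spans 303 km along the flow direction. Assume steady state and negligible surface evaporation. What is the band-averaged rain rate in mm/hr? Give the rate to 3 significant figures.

R ≈ 7.11 mm/hr

Column moisture flux per unit crosswind length is F = V × PW.
Inflow: F_in = 17.1 × 49.4 = 844.74 mm·m/s
Outflow: F_out = 17.1 × 14.4 = 246.24 mm·m/s
Steady-state rate R = (F_in − F_out)/L = (844.74 − 246.24) / 303000 m = 1.975e-03 mm/s.
R = 1.975e-03 × 3600 = 7.11 mm/hr.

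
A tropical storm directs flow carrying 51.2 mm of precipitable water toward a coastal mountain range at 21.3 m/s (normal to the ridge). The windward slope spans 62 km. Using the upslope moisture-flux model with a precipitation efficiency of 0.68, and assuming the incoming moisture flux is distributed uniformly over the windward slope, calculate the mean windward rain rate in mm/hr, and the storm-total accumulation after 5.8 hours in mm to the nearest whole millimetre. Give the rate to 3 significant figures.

Incoming column moisture flux per unit ridge length: F = V × PW = 21.3 × 51.2 = 1090.56 mm·m/s.
Spread over the 62 km slope with efficiency ε = 0.68: R = ε·F/W = 0.68 × 1090.56 / 62000 m = 1.196e-02 mm/s.
R = 1.196e-02 × 3600 = 43.1 mm/hr.
Over 5.8 h: total = 43.1 × 5.8 = 249.98 ≈ 250 mm.

R ≈ 43.1 mm/hr; total ≈ 250 mm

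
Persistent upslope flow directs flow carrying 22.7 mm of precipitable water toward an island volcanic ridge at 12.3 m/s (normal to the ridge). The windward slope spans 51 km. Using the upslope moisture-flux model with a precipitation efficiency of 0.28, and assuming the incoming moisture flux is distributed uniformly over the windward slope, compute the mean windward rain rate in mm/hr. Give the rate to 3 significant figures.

Incoming column moisture flux per unit ridge length: F = V × PW = 12.3 × 22.7 = 279.21 mm·m/s.
Spread over the 51 km slope with efficiency ε = 0.28: R = ε·F/W = 0.28 × 279.21 / 51000 m = 1.533e-03 mm/s.
R = 1.533e-03 × 3600 = 5.52 mm/hr.

R ≈ 5.52 mm/hr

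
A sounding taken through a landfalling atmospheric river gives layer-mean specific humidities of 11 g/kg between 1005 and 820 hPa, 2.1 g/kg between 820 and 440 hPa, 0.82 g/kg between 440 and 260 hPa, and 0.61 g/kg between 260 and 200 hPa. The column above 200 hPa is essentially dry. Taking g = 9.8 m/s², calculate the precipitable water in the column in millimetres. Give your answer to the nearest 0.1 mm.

Precipitable water is the column-integrated vapour mass per unit area: PW = (1/g) Σ q̄ Δp, with q in kg/kg and Δp in Pa (1 kg/m² of water = 1 mm).
Layer 1005–820 hPa: Δp = 185 hPa = 18500 Pa, q̄ = 0.011 kg/kg → 0.011 × 18500 / 9.8 = 20.77 mm
Layer 820–440 hPa: Δp = 380 hPa = 38000 Pa, q̄ = 0.0021 kg/kg → 0.0021 × 38000 / 9.8 = 8.14 mm
Layer 440–260 hPa: Δp = 180 hPa = 18000 Pa, q̄ = 0.00082 kg/kg → 0.00082 × 18000 / 9.8 = 1.51 mm
Layer 260–200 hPa: Δp = 60 hPa = 6000 Pa, q̄ = 0.00061 kg/kg → 0.00061 × 6000 / 9.8 = 0.37 mm
PW = 20.77 + 8.14 + 1.51 + 0.37 = 30.79 ≈ 30.8 mm.

PW ≈ 30.8 mm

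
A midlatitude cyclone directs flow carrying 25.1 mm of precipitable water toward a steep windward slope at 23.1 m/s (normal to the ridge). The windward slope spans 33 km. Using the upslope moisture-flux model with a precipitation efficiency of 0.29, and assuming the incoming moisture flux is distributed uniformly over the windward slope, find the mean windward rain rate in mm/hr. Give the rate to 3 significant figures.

Incoming column moisture flux per unit ridge length: F = V × PW = 23.1 × 25.1 = 579.81 mm·m/s.
Spread over the 33 km slope with efficiency ε = 0.29: R = ε·F/W = 0.29 × 579.81 / 33000 m = 5.095e-03 mm/s.
R = 5.095e-03 × 3600 = 18.3 mm/hr.

R ≈ 18.3 mm/hr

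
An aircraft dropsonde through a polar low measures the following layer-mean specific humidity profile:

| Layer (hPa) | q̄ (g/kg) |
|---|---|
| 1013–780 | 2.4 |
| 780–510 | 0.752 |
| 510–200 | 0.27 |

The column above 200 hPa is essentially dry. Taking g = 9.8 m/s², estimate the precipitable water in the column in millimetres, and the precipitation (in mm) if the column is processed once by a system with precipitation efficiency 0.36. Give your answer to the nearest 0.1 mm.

Precipitable water is the column-integrated vapour mass per unit area: PW = (1/g) Σ q̄ Δp, with q in kg/kg and Δp in Pa (1 kg/m² of water = 1 mm).
Layer 1013–780 hPa: Δp = 233 hPa = 23300 Pa, q̄ = 0.0024 kg/kg → 0.0024 × 23300 / 9.8 = 5.71 mm
Layer 780–510 hPa: Δp = 270 hPa = 27000 Pa, q̄ = 0.000752 kg/kg → 0.000752 × 27000 / 9.8 = 2.07 mm
Layer 510–200 hPa: Δp = 310 hPa = 31000 Pa, q̄ = 0.00027 kg/kg → 0.00027 × 31000 / 9.8 = 0.85 mm
PW = 5.71 + 2.07 + 0.85 = 8.63 ≈ 8.6 mm.
Precipitation = ε × PW = 0.36 × 8.6 = 3.1 mm.

PW ≈ 8.6 mm; precipitation ≈ 3.1 mm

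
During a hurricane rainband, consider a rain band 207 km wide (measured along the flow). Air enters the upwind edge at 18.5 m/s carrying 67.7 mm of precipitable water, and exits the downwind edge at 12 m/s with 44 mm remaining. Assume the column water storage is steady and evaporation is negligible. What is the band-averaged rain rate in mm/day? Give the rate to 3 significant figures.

Column moisture flux per unit crosswind length is F = V × PW.
Inflow: F_in = 18.5 × 67.7 = 1252.45 mm·m/s
Outflow: F_out = 12 × 44 = 528 mm·m/s
Steady-state rate R = (F_in − F_out)/L = (1252.45 − 528) / 207000 m = 3.500e-03 mm/s.
R = 3.500e-03 × 3600 × 24 = 302 mm/day.

R ≈ 302 mm/day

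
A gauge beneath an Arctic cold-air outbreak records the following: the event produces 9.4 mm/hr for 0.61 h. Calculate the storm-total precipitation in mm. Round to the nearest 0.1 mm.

total ≈ 5.7 mm

Total = Σ Rᵢ Δtᵢ = 9.4 × 0.61
      = 5.734 = 5.7 mm.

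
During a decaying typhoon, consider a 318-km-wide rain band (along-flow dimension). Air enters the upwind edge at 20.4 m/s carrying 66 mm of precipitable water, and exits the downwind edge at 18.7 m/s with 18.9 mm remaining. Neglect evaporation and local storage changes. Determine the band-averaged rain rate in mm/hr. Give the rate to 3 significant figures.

R ≈ 11.2 mm/hr

Column moisture flux per unit crosswind length is F = V × PW.
Inflow: F_in = 20.4 × 66 = 1346.4 mm·m/s
Outflow: F_out = 18.7 × 18.9 = 353.43 mm·m/s
Steady-state rate R = (F_in − F_out)/L = (1346.4 − 353.43) / 318000 m = 3.123e-03 mm/s.
R = 3.123e-03 × 3600 = 11.2 mm/hr.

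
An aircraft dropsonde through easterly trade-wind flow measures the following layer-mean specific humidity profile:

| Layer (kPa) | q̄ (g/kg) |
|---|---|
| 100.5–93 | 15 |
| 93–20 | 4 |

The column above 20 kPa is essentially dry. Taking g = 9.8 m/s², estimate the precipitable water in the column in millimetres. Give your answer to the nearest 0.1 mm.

Precipitable water is the column-integrated vapour mass per unit area: PW = (1/g) Σ q̄ Δp, with q in kg/kg and Δp in Pa (1 kg/m² of water = 1 mm).
Layer 100.5–93 kPa: Δp = 75 hPa = 7500 Pa, q̄ = 0.015 kg/kg → 0.015 × 7500 / 9.8 = 11.48 mm
Layer 93–20 kPa: Δp = 730 hPa = 73000 Pa, q̄ = 0.004 kg/kg → 0.004 × 73000 / 9.8 = 29.80 mm
PW = 11.48 + 29.80 = 41.28 ≈ 41.3 mm.

PW ≈ 41.3 mm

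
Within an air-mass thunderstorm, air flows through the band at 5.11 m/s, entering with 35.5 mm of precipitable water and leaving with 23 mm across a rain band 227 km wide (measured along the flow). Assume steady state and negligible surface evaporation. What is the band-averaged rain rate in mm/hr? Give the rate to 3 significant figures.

Column moisture flux per unit crosswind length is F = V × PW.
Inflow: F_in = 5.11 × 35.5 = 181.405 mm·m/s
Outflow: F_out = 5.11 × 23 = 117.53 mm·m/s
Steady-state rate R = (F_in − F_out)/L = (181.405 − 117.53) / 227000 m = 2.814e-04 mm/s.
R = 2.814e-04 × 3600 = 1.01 mm/hr.

R ≈ 1.01 mm/hr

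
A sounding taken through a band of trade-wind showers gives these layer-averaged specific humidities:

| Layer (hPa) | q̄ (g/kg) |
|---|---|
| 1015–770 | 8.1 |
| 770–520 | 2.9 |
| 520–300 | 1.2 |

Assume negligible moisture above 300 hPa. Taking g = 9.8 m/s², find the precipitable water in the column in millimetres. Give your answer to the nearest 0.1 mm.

Precipitable water is the column-integrated vapour mass per unit area: PW = (1/g) Σ q̄ Δp, with q in kg/kg and Δp in Pa (1 kg/m² of water = 1 mm).
Layer 1015–770 hPa: Δp = 245 hPa = 24500 Pa, q̄ = 0.0081 kg/kg → 0.0081 × 24500 / 9.8 = 20.25 mm
Layer 770–520 hPa: Δp = 250 hPa = 25000 Pa, q̄ = 0.0029 kg/kg → 0.0029 × 25000 / 9.8 = 7.40 mm
Layer 520–300 hPa: Δp = 220 hPa = 22000 Pa, q̄ = 0.0012 kg/kg → 0.0012 × 22000 / 9.8 = 2.69 mm
PW = 20.25 + 7.40 + 2.69 = 30.34 ≈ 30.3 mm.

PW ≈ 30.3 mm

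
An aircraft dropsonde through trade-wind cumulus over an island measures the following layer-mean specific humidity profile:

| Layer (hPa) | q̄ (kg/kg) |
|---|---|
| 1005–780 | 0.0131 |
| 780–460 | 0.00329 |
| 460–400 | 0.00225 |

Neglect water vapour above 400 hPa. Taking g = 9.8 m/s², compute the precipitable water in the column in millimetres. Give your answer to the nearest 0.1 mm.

Precipitable water is the column-integrated vapour mass per unit area: PW = (1/g) Σ q̄ Δp, with q in kg/kg and Δp in Pa (1 kg/m² of water = 1 mm).
Layer 1005–780 hPa: Δp = 225 hPa = 22500 Pa, q̄ = 0.0131 kg/kg → 0.0131 × 22500 / 9.8 = 30.08 mm
Layer 780–460 hPa: Δp = 320 hPa = 32000 Pa, q̄ = 0.00329 kg/kg → 0.00329 × 32000 / 9.8 = 10.74 mm
Layer 460–400 hPa: Δp = 60 hPa = 6000 Pa, q̄ = 0.00225 kg/kg → 0.00225 × 6000 / 9.8 = 1.38 mm
PW = 30.08 + 10.74 + 1.38 = 42.20 ≈ 42.2 mm.

PW ≈ 42.2 mm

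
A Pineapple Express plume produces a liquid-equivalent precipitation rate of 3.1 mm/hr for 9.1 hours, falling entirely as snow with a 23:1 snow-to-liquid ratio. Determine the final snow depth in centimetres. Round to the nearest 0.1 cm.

Liquid-equivalent depth = 3.1 × 9.1 = 28.21 mm.
Snow depth = 28.21 mm × 23 = 648.83 mm = 64.9 cm.

snow depth ≈ 64.9 cm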